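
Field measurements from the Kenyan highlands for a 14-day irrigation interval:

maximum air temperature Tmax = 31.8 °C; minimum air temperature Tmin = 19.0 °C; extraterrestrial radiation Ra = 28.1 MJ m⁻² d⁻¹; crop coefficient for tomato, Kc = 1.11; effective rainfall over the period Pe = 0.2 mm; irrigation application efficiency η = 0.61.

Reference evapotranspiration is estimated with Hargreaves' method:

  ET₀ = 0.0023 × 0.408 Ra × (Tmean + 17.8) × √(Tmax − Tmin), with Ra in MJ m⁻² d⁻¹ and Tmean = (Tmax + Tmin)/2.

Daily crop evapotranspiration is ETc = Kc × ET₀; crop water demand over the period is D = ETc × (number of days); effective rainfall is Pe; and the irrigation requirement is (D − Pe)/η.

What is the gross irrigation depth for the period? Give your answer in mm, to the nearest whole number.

103 mm

Tmean = (31.8 + 19.0)/2 = 25.40 °C
0.408 Ra = 0.408 × 28.1 = 11.4648 mm/d equivalent
ET₀ = 0.0023 × 11.4648 × (25.40 + 17.8) × √12.8 = 0.0023 × 11.4648 × 43.20 × 3.5777 = 4.0755 mm/d
ETc = Kc × ET₀ = 1.11 × 4.0755 = 4.5238 mm/d
Crop demand D = ETc × 14 d = 4.5238 × 14 = 63.333 mm
D − Pe = 63.333 − 0.2 = 63.133 mm
Gross irrigation = 63.133 / 0.61 = 103.497 mm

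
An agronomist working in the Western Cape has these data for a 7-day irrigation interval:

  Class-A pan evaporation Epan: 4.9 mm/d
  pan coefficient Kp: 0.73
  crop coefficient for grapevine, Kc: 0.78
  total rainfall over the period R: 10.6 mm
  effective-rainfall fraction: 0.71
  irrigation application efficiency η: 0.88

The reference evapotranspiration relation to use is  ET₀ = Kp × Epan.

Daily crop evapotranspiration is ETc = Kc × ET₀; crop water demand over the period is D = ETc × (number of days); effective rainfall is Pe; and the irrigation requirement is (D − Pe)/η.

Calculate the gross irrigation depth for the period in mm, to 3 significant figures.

13.6 mm

ET₀ = 0.73 × 4.9 = 3.5770 mm/d
ETc = Kc × ET₀ = 0.78 × 3.5770 = 2.7901 mm/d
Crop demand D = ETc × 7 d = 2.7901 × 7 = 19.531 mm
Pe = 0.71 × 10.6 = 7.526 mm
D − Pe = 19.531 − 7.526 = 12.005 mm
Gross irrigation = 12.005 / 0.88 = 13.642 mm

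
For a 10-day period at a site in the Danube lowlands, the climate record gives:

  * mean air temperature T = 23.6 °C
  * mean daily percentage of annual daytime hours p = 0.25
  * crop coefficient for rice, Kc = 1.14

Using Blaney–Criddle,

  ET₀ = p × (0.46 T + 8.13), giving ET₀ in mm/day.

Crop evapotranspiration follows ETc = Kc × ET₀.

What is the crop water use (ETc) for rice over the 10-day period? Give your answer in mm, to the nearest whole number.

ET₀ = 0.25 × (0.46 × 23.6 + 8.13) = 0.25 × 18.986 = 4.7465 mm/d
ETc = Kc × ET₀ = 1.14 × 4.7465 = 5.4110 mm/d
Over 10 days: 5.4110 × 10 = 54.110 mm

54 mm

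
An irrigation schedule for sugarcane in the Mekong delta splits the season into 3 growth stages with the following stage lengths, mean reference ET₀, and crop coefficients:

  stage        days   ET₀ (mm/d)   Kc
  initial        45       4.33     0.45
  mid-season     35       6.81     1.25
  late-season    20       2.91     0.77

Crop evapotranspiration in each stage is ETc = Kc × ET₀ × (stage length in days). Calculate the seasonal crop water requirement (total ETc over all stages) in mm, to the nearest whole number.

430 mm

initial: 0.45 × 4.33 × 45 = 87.68 mm
mid-season: 1.25 × 6.81 × 35 = 297.94 mm
late-season: 0.77 × 2.91 × 20 = 44.81 mm
Seasonal total = 430.43 mm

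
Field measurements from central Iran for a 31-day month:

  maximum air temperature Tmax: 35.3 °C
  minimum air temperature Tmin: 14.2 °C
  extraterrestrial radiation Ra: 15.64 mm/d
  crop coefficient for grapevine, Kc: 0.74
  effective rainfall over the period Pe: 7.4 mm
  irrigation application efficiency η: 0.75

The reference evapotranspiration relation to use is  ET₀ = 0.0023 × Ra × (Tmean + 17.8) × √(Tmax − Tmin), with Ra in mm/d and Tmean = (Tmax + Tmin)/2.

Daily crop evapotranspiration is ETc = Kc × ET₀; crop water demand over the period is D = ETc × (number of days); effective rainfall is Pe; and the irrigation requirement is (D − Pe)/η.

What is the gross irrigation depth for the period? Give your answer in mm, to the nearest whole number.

Tmean = (35.3 + 14.2)/2 = 24.75 °C
ET₀ = 0.0023 × 15.64 × (24.75 + 17.8) × √21.1 = 0.0023 × 15.64 × 42.55 × 4.5935 = 7.0309 mm/d
ETc = Kc × ET₀ = 0.74 × 7.0309 = 5.2029 mm/d
Crop demand D = ETc × 31 d = 5.2029 × 31 = 161.290 mm
D − Pe = 161.290 − 7.4 = 153.890 mm
Gross irrigation = 153.890 / 0.75 = 205.187 mm

205 mm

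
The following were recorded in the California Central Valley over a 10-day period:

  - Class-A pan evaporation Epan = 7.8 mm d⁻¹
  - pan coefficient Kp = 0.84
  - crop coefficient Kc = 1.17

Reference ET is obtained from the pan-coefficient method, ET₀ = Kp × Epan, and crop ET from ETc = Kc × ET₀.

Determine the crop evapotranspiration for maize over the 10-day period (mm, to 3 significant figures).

ET₀ = 0.84 × 7.8 = 6.5520 mm/d
ETc = Kc × ET₀ = 1.17 × 6.5520 = 7.6658 mm/d
Over 10 days: 7.6658 × 10 = 76.658 mm

76.7 mm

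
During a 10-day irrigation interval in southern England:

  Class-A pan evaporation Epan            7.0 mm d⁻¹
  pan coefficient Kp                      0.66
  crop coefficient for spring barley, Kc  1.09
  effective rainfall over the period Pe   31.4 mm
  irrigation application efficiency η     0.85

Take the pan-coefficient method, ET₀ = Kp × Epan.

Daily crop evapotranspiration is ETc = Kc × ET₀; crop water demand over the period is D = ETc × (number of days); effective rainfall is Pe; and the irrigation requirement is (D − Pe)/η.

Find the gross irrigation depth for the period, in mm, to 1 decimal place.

ET₀ = 0.66 × 7.0 = 4.6200 mm/d
ETc = Kc × ET₀ = 1.09 × 4.6200 = 5.0358 mm/d
Crop demand D = ETc × 10 d = 5.0358 × 10 = 50.358 mm
D − Pe = 50.358 − 31.4 = 18.958 mm
Gross irrigation = 18.958 / 0.85 = 22.304 mm

22.3 mm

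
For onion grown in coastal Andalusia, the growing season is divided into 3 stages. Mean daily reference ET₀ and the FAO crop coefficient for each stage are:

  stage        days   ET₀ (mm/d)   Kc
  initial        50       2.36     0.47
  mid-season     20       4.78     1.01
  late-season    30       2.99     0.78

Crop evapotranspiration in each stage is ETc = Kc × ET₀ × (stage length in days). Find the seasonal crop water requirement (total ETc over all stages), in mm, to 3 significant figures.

initial: 0.47 × 2.36 × 50 = 55.46 mm
mid-season: 1.01 × 4.78 × 20 = 96.56 mm
late-season: 0.78 × 2.99 × 30 = 69.97 mm
Seasonal total = 221.99 mm

222 mm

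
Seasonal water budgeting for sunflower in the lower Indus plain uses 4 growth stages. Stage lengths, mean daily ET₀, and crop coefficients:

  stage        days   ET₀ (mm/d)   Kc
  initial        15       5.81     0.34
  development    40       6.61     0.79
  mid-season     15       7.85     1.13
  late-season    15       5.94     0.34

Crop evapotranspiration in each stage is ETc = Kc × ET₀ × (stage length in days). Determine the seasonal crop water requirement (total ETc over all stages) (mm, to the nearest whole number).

402 mm

initial: 0.34 × 5.81 × 15 = 29.63 mm
development: 0.79 × 6.61 × 40 = 208.88 mm
mid-season: 1.13 × 7.85 × 15 = 133.06 mm
late-season: 0.34 × 5.94 × 15 = 30.29 mm
Seasonal total = 401.86 mm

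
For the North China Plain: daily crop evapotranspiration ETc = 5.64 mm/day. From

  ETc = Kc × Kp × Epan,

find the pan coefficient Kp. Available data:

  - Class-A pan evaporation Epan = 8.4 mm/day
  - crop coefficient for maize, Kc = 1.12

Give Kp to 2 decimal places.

ETc = Kc × Kp × Epan  ⇒  Kp = ETc / (Kc × Epan)
Kp = 5.64 / (1.12 × 8.4) = 5.64 / 9.408 = 0.5995

0.60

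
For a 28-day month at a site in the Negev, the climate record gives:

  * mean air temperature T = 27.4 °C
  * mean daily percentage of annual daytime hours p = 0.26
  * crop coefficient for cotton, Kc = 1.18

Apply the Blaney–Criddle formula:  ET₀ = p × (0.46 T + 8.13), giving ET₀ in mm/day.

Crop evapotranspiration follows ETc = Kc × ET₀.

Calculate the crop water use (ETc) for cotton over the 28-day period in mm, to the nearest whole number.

178 mm

ET₀ = 0.26 × (0.46 × 27.4 + 8.13) = 0.26 × 20.734 = 5.3908 mm/d
ETc = Kc × ET₀ = 1.18 × 5.3908 = 6.3611 mm/d
Over 28 days: 6.3611 × 28 = 178.111 mm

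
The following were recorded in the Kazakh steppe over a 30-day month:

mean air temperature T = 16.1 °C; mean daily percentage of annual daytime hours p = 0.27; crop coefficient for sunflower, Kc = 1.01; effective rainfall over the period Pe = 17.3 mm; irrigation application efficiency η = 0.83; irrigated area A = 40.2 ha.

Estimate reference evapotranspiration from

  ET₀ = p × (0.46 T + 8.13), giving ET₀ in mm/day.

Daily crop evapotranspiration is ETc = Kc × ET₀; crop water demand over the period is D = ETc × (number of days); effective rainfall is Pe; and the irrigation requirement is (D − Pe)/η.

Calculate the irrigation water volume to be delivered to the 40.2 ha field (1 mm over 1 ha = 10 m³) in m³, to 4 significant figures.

53180 m³

ET₀ = 0.27 × (0.46 × 16.1 + 8.13) = 0.27 × 15.536 = 4.1947 mm/d
ETc = Kc × ET₀ = 1.01 × 4.1947 = 4.2366 mm/d
Crop demand D = ETc × 30 d = 4.2366 × 30 = 127.098 mm
D − Pe = 127.098 − 17.3 = 109.798 mm
Gross irrigation = 109.798 / 0.83 = 132.287 mm
Volume = 132.287 mm × 40.2 ha × 10 = 53179.4 m³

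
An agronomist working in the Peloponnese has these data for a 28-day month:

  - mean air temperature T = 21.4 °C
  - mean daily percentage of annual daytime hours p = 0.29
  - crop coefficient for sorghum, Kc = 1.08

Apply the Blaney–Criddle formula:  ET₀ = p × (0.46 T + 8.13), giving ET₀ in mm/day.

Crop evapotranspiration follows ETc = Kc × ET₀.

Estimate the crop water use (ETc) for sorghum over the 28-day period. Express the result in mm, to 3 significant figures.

158 mm

ET₀ = 0.29 × (0.46 × 21.4 + 8.13) = 0.29 × 17.974 = 5.2125 mm/d
ETc = Kc × ET₀ = 1.08 × 5.2125 = 5.6295 mm/d
Over 28 days: 5.6295 × 28 = 157.626 mm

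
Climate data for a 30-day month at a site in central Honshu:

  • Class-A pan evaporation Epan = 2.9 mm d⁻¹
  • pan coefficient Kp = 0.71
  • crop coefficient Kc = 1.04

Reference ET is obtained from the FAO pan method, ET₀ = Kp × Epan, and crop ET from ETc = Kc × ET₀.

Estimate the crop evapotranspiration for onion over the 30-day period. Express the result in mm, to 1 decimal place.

64.2 mm

ET₀ = 0.71 × 2.9 = 2.0590 mm/d
ETc = Kc × ET₀ = 1.04 × 2.0590 = 2.1414 mm/d
Over 30 days: 2.1414 × 30 = 64.242 mm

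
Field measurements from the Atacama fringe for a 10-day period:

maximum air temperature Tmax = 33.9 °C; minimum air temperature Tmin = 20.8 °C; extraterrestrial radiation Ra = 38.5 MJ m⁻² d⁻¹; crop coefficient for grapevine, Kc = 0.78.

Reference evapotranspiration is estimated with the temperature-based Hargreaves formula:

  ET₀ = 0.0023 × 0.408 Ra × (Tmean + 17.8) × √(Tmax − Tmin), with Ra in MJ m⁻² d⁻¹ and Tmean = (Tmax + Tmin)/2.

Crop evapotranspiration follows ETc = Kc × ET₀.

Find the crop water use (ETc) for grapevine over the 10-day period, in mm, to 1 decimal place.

46.1 mm

Tmean = (33.9 + 20.8)/2 = 27.35 °C
0.408 Ra = 0.408 × 38.5 = 15.7080 mm/d equivalent
ET₀ = 0.0023 × 15.7080 × (27.35 + 17.8) × √13.1 = 0.0023 × 15.7080 × 45.15 × 3.6194 = 5.9040 mm/d
ETc = Kc × ET₀ = 0.78 × 5.9040 = 4.6051 mm/d
Over 10 days: 4.6051 × 10 = 46.051 mm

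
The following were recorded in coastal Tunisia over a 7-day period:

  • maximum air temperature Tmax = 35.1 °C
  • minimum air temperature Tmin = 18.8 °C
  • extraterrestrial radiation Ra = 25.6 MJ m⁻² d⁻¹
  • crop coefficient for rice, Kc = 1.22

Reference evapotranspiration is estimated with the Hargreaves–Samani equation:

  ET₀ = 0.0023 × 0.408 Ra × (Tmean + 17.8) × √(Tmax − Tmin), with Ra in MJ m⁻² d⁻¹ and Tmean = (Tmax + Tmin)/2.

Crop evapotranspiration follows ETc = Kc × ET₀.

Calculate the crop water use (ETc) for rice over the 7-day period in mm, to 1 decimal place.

37.1 mm

Tmean = (35.1 + 18.8)/2 = 26.95 °C
0.408 Ra = 0.408 × 25.6 = 10.4448 mm/d equivalent
ET₀ = 0.0023 × 10.4448 × (26.95 + 17.8) × √16.3 = 0.0023 × 10.4448 × 44.75 × 4.0373 = 4.3402 mm/d
ETc = Kc × ET₀ = 1.22 × 4.3402 = 5.2950 mm/d
Over 7 days: 5.2950 × 7 = 37.065 mm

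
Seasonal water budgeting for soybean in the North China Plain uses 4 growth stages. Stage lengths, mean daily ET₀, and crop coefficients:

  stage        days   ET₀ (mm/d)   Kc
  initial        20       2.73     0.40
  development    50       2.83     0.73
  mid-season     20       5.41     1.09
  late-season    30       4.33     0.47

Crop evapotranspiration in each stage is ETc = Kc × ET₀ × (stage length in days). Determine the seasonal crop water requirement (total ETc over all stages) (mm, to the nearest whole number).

304 mm

initial: 0.40 × 2.73 × 20 = 21.84 mm
development: 0.73 × 2.83 × 50 = 103.30 mm
mid-season: 1.09 × 5.41 × 20 = 117.94 mm
late-season: 0.47 × 4.33 × 30 = 61.05 mm
Seasonal total = 304.13 mm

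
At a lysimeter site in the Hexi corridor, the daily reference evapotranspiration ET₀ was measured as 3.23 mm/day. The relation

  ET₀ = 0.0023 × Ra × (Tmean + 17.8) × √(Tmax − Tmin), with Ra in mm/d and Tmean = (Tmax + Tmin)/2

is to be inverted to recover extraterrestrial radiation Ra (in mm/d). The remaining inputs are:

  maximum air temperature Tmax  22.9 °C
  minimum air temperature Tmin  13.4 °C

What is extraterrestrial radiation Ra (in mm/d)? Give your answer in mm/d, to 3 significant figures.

Tmean = 18.15 °C; √ΔT = 3.0822
Ra = ET₀ / [0.0023 × (Tmean+17.8) × √ΔT] = 3.23 / (0.0023 × 35.95 × 3.0822) = 12.674 mm/d

12.7 mm/d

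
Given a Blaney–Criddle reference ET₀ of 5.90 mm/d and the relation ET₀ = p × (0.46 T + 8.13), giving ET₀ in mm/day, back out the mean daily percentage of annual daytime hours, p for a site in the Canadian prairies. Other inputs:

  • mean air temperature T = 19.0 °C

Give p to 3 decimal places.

p = ET₀ / (0.46 T + 8.13) = 5.90 / (0.46 × 19.0 + 8.13) = 5.90 / 16.870 = 0.3497

0.350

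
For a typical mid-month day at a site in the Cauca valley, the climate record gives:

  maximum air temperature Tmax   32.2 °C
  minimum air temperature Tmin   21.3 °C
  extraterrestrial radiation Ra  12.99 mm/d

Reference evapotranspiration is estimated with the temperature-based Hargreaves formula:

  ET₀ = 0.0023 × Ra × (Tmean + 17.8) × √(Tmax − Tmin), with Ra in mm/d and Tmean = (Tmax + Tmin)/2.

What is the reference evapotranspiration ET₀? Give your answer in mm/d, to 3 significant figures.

Tmean = (32.2 + 21.3)/2 = 26.75 °C
ET₀ = 0.0023 × 12.99 × (26.75 + 17.8) × √10.9 = 0.0023 × 12.99 × 44.55 × 3.3015 = 4.3944 mm/d

4.39 mm/d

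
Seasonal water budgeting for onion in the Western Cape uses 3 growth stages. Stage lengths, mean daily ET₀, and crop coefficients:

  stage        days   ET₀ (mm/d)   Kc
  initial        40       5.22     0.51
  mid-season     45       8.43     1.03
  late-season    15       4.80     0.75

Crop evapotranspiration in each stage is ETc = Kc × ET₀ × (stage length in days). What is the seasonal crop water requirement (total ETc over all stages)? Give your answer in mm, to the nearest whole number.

initial: 0.51 × 5.22 × 40 = 106.49 mm
mid-season: 1.03 × 8.43 × 45 = 390.73 mm
late-season: 0.75 × 4.80 × 15 = 54.00 mm
Seasonal total = 551.22 mm

551 mm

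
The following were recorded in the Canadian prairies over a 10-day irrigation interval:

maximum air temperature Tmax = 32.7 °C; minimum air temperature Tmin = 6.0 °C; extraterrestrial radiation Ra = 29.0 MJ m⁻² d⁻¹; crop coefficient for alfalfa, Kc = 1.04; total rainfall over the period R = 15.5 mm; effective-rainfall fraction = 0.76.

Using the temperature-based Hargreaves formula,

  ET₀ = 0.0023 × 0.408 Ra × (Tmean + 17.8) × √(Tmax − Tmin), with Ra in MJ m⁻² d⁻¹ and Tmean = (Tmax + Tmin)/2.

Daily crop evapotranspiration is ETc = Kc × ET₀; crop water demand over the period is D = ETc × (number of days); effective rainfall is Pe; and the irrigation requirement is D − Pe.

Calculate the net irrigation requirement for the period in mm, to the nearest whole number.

Tmean = (32.7 + 6.0)/2 = 19.35 °C
0.408 Ra = 0.408 × 29.0 = 11.8320 mm/d equivalent
ET₀ = 0.0023 × 11.8320 × (19.35 + 17.8) × √26.7 = 0.0023 × 11.8320 × 37.15 × 5.1672 = 5.2240 mm/d
ETc = Kc × ET₀ = 1.04 × 5.2240 = 5.4330 mm/d
Crop demand D = ETc × 10 d = 5.4330 × 10 = 54.330 mm
Pe = 0.76 × 15.5 = 11.780 mm
D − Pe = 54.330 − 11.780 = 42.550 mm

43 mm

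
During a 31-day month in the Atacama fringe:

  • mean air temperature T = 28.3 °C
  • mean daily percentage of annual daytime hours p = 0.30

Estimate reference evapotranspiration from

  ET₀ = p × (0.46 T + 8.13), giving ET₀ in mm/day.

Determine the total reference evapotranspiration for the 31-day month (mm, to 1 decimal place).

ET₀ = 0.30 × (0.46 × 28.3 + 8.13) = 0.30 × 21.148 = 6.3444 mm/d
Monthly total = 6.3444 × 31 = 196.676 mm

196.7 mm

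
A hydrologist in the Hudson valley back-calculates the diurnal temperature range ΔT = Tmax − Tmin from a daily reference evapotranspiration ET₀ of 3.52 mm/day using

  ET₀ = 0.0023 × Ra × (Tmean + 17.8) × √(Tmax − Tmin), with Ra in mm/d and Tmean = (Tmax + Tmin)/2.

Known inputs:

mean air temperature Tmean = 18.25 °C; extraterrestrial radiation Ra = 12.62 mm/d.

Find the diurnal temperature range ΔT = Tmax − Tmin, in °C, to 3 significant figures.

√ΔT = ET₀ / [0.0023 × Ra × (Tmean+17.8)] = 3.52 / (0.0023 × 12.62 × 36.05) = 3.3640
ΔT = 3.3640² = 11.316 °C

11.3 °C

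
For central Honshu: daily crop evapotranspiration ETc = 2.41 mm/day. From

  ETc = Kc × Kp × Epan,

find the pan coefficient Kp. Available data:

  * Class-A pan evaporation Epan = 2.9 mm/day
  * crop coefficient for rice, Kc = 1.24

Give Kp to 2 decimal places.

ETc = Kc × Kp × Epan  ⇒  Kp = ETc / (Kc × Epan)
Kp = 2.41 / (1.24 × 2.9) = 2.41 / 3.596 = 0.6702

0.67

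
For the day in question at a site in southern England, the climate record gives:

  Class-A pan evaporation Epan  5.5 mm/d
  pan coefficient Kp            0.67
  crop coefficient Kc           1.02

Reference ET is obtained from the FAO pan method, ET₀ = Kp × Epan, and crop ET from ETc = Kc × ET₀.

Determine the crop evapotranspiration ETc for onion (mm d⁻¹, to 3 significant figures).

ET₀ = 0.67 × 5.5 = 3.6850 mm/d
ETc = Kc × ET₀ = 1.02 × 3.6850 = 3.7587 mm/d

3.76 mm d⁻¹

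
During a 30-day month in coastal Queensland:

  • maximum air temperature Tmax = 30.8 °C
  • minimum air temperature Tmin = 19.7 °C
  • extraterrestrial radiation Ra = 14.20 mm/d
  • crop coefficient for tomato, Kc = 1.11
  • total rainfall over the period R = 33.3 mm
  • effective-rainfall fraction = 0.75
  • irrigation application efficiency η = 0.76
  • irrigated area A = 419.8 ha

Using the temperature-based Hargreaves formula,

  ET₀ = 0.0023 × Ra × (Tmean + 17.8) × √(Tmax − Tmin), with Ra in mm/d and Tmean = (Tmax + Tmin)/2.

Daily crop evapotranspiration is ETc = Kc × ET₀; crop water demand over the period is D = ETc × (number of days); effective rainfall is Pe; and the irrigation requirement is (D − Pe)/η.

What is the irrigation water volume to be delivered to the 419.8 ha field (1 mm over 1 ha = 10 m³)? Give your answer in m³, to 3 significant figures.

724000 m³

Tmean = (30.8 + 19.7)/2 = 25.25 °C
ET₀ = 0.0023 × 14.20 × (25.25 + 17.8) × √11.1 = 0.0023 × 14.20 × 43.05 × 3.3317 = 4.6844 mm/d
ETc = Kc × ET₀ = 1.11 × 4.6844 = 5.1997 mm/d
Crop demand D = ETc × 30 d = 5.1997 × 30 = 155.991 mm
Pe = 0.75 × 33.3 = 24.975 mm
D − Pe = 155.991 − 24.975 = 131.016 mm
Gross irrigation = 131.016 / 0.76 = 172.389 mm
Volume = 172.389 mm × 419.8 ha × 10 = 723689.0 m³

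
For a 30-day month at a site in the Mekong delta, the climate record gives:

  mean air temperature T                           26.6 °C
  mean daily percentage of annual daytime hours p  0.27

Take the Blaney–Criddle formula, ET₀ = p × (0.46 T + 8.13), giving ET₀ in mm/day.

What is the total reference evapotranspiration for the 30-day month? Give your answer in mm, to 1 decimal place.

165.0 mm

ET₀ = 0.27 × (0.46 × 26.6 + 8.13) = 0.27 × 20.366 = 5.4988 mm/d
Monthly total = 5.4988 × 30 = 164.964 mm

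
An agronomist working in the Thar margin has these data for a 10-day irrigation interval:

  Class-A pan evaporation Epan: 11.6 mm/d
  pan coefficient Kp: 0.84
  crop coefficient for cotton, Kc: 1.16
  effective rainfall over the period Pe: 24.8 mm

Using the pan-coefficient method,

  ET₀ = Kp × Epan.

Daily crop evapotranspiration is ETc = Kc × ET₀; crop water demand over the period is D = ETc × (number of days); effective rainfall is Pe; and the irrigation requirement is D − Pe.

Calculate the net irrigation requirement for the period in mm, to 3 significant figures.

88.2 mm

ET₀ = 0.84 × 11.6 = 9.7440 mm/d
ETc = Kc × ET₀ = 1.16 × 9.7440 = 11.3030 mm/d
Crop demand D = ETc × 10 d = 11.3030 × 10 = 113.030 mm
D − Pe = 113.030 − 24.8 = 88.230 mm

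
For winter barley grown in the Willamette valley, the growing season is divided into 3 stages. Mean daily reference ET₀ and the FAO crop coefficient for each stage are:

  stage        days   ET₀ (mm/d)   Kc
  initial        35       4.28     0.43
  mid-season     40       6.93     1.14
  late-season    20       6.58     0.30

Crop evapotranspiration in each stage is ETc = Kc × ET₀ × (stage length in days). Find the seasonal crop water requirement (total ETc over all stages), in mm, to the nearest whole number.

420 mm

initial: 0.43 × 4.28 × 35 = 64.41 mm
mid-season: 1.14 × 6.93 × 40 = 316.01 mm
late-season: 0.30 × 6.58 × 20 = 39.48 mm
Seasonal total = 419.90 mm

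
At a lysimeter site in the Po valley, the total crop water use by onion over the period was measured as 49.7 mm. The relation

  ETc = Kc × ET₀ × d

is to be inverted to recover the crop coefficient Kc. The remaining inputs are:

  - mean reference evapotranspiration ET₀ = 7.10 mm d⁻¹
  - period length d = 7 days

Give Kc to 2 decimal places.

1.00

ETc = Kc × ET₀ × d  ⇒  Kc = ETc / (ET₀ × d)
Kc = 49.7 / (7.10 × 7) = 49.7 / 49.70 = 1.0000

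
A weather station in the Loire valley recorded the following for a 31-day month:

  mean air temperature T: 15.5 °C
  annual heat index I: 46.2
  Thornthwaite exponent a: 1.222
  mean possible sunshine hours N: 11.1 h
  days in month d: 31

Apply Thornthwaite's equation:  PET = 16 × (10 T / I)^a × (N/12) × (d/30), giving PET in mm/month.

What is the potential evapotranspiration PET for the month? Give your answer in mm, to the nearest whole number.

10T/I = 10 × 15.5 / 46.2 = 3.3550
(10T/I)^a = 3.3550^1.222 = 4.3893
Uncorrected PET = 16 × 4.3893 = 70.229 mm
Correction = (N/12)(d/30) = (11.1/12)(31/30) = 0.9558
PET = 70.229 × 0.9558 = 67.125 mm/month

67 mm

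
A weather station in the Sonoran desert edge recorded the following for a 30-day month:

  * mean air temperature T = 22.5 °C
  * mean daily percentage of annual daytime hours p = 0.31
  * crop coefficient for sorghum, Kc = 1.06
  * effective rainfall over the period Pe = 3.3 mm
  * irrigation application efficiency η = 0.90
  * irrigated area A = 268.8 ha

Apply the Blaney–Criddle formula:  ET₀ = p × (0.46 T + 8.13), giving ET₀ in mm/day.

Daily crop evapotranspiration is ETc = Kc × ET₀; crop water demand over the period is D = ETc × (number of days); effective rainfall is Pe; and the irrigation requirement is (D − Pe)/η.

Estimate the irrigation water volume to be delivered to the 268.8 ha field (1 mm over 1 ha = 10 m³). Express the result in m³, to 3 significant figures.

ET₀ = 0.31 × (0.46 × 22.5 + 8.13) = 0.31 × 18.480 = 5.7288 mm/d
ETc = Kc × ET₀ = 1.06 × 5.7288 = 6.0725 mm/d
Crop demand D = ETc × 30 d = 6.0725 × 30 = 182.175 mm
D − Pe = 182.175 − 3.3 = 178.875 mm
Gross irrigation = 178.875 / 0.90 = 198.750 mm
Volume = 198.750 mm × 268.8 ha × 10 = 534240.0 m³

534000 m³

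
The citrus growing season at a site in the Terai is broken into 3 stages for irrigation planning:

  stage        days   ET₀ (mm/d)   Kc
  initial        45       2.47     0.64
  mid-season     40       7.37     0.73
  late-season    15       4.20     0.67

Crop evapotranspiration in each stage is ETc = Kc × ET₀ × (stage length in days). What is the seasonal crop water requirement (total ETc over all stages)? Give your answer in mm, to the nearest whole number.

initial: 0.64 × 2.47 × 45 = 71.14 mm
mid-season: 0.73 × 7.37 × 40 = 215.20 mm
late-season: 0.67 × 4.20 × 15 = 42.21 mm
Seasonal total = 328.55 mm

329 mm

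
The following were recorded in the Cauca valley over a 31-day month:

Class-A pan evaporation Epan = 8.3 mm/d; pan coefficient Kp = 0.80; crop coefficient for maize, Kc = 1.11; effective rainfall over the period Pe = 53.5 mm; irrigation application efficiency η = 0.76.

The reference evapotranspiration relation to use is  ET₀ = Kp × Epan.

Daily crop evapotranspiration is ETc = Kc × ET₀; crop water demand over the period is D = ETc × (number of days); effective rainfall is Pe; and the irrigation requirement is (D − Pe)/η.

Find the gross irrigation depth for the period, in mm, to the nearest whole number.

ET₀ = 0.80 × 8.3 = 6.6400 mm/d
ETc = Kc × ET₀ = 1.11 × 6.6400 = 7.3704 mm/d
Crop demand D = ETc × 31 d = 7.3704 × 31 = 228.482 mm
D − Pe = 228.482 − 53.5 = 174.982 mm
Gross irrigation = 174.982 / 0.76 = 230.239 mm

230 mm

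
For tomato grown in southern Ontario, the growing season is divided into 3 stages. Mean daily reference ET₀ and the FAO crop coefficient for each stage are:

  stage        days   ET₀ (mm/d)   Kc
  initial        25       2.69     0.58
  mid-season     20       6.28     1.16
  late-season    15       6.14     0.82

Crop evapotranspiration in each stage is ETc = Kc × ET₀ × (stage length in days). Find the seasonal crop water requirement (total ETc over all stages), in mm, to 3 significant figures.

initial: 0.58 × 2.69 × 25 = 39.01 mm
mid-season: 1.16 × 6.28 × 20 = 145.70 mm
late-season: 0.82 × 6.14 × 15 = 75.52 mm
Seasonal total = 260.23 mm

260 mm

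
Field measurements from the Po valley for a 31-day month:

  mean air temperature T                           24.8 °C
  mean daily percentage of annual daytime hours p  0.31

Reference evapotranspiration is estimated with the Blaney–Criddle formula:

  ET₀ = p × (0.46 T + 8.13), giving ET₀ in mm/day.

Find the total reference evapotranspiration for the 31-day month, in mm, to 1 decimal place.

187.8 mm

ET₀ = 0.31 × (0.46 × 24.8 + 8.13) = 0.31 × 19.538 = 6.0568 mm/d
Monthly total = 6.0568 × 31 = 187.761 mm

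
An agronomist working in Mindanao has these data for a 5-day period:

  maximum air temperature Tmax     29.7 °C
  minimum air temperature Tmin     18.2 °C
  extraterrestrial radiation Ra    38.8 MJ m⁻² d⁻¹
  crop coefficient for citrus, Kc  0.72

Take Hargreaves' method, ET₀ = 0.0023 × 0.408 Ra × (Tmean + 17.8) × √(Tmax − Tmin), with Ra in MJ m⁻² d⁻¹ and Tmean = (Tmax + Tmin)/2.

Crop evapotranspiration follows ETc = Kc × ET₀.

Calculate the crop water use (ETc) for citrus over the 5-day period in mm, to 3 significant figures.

18.6 mm

Tmean = (29.7 + 18.2)/2 = 23.95 °C
0.408 Ra = 0.408 × 38.8 = 15.8304 mm/d equivalent
ET₀ = 0.0023 × 15.8304 × (23.95 + 17.8) × √11.5 = 0.0023 × 15.8304 × 41.75 × 3.3912 = 5.1550 mm/d
ETc = Kc × ET₀ = 0.72 × 5.1550 = 3.7116 mm/d
Over 5 days: 3.7116 × 5 = 18.558 mm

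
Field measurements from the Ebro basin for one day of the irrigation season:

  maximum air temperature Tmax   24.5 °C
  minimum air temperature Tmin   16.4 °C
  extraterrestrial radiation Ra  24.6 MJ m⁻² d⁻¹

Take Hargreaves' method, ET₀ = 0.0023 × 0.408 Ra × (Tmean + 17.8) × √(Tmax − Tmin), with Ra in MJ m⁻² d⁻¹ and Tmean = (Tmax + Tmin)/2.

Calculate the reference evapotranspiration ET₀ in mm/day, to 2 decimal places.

Tmean = (24.5 + 16.4)/2 = 20.45 °C
0.408 Ra = 0.408 × 24.6 = 10.0368 mm/d equivalent
ET₀ = 0.0023 × 10.0368 × (20.45 + 17.8) × √8.1 = 0.0023 × 10.0368 × 38.25 × 2.8460 = 2.5130 mm/d

2.51 mm/day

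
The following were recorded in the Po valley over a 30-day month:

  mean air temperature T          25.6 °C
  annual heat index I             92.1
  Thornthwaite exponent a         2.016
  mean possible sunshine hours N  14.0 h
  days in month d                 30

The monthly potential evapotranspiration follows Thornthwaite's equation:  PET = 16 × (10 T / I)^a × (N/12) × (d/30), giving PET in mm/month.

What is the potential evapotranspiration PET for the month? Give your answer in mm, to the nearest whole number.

147 mm

10T/I = 10 × 25.6 / 92.1 = 2.7796
(10T/I)^a = 2.7796^2.016 = 7.8536
Uncorrected PET = 16 × 7.8536 = 125.658 mm
Correction = (N/12)(d/30) = (14.0/12)(30/30) = 1.1667
PET = 125.658 × 1.1667 = 146.605 mm/month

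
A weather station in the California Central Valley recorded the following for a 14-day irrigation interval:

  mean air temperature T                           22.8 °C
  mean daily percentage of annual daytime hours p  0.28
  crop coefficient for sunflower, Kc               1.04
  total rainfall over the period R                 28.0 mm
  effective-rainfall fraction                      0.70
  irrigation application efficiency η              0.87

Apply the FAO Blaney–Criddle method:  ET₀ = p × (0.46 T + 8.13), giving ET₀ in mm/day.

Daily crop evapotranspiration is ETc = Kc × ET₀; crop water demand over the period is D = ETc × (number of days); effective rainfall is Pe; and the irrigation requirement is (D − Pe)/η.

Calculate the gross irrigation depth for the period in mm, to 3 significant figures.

ET₀ = 0.28 × (0.46 × 22.8 + 8.13) = 0.28 × 18.618 = 5.2130 mm/d
ETc = Kc × ET₀ = 1.04 × 5.2130 = 5.4215 mm/d
Crop demand D = ETc × 14 d = 5.4215 × 14 = 75.901 mm
Pe = 0.70 × 28.0 = 19.600 mm
D − Pe = 75.901 − 19.600 = 56.301 mm
Gross irrigation = 56.301 / 0.87 = 64.714 mm

64.7 mm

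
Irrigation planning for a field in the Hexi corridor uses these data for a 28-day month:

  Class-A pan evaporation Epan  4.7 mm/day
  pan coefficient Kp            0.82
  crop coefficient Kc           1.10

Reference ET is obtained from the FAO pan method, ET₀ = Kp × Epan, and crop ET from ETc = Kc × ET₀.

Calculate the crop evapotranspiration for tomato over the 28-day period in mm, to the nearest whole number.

ET₀ = 0.82 × 4.7 = 3.8540 mm/d
ETc = Kc × ET₀ = 1.10 × 3.8540 = 4.2394 mm/d
Over 28 days: 4.2394 × 28 = 118.703 mm

119 mm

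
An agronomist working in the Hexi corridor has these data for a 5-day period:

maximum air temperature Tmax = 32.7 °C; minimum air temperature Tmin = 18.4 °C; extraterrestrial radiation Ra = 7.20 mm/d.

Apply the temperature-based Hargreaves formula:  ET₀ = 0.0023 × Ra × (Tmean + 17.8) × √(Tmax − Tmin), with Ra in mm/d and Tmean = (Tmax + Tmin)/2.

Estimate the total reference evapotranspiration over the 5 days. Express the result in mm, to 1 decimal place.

13.6 mm

Tmean = (32.7 + 18.4)/2 = 25.55 °C
ET₀ = 0.0023 × 7.20 × (25.55 + 17.8) × √14.3 = 0.0023 × 7.20 × 43.35 × 3.7815 = 2.7146 mm/d
Over 5 days: 2.7146 × 5 = 13.573 mm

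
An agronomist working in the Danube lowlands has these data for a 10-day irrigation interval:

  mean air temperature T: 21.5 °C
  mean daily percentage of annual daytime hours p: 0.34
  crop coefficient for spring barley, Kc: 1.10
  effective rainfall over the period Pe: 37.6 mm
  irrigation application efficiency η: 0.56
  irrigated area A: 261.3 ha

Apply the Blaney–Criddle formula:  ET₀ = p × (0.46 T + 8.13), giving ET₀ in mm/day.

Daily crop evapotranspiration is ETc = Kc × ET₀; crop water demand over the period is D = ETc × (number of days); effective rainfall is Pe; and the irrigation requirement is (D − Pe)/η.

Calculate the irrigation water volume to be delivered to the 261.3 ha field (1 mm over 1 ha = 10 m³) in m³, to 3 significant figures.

ET₀ = 0.34 × (0.46 × 21.5 + 8.13) = 0.34 × 18.020 = 6.1268 mm/d
ETc = Kc × ET₀ = 1.10 × 6.1268 = 6.7395 mm/d
Crop demand D = ETc × 10 d = 6.7395 × 10 = 67.395 mm
D − Pe = 67.395 − 37.6 = 29.795 mm
Gross irrigation = 29.795 / 0.56 = 53.205 mm
Volume = 53.205 mm × 261.3 ha × 10 = 139024.7 m³

139000 m³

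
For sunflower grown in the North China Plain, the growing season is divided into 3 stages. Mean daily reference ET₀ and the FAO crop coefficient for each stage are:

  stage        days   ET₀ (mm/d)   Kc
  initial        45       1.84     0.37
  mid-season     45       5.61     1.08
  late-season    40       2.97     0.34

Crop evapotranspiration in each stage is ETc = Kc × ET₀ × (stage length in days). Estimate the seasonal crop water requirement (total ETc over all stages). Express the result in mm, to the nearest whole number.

344 mm

initial: 0.37 × 1.84 × 45 = 30.64 mm
mid-season: 1.08 × 5.61 × 45 = 272.65 mm
late-season: 0.34 × 2.97 × 40 = 40.39 mm
Seasonal total = 343.68 mm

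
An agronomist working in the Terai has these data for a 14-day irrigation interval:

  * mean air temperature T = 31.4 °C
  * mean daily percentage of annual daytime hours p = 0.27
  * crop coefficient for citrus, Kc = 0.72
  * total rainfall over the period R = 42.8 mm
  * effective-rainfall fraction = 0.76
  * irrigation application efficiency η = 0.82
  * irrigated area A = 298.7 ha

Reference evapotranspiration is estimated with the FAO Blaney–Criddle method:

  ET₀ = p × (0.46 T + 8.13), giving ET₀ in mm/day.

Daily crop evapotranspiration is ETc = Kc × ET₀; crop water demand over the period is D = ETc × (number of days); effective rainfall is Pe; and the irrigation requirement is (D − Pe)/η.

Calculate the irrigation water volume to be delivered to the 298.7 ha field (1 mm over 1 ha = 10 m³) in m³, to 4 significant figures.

105300 m³

ET₀ = 0.27 × (0.46 × 31.4 + 8.13) = 0.27 × 22.574 = 6.0950 mm/d
ETc = Kc × ET₀ = 0.72 × 6.0950 = 4.3884 mm/d
Crop demand D = ETc × 14 d = 4.3884 × 14 = 61.438 mm
Pe = 0.76 × 42.8 = 32.528 mm
D − Pe = 61.438 − 32.528 = 28.910 mm
Gross irrigation = 28.910 / 0.82 = 35.256 mm
Volume = 35.256 mm × 298.7 ha × 10 = 105309.7 m³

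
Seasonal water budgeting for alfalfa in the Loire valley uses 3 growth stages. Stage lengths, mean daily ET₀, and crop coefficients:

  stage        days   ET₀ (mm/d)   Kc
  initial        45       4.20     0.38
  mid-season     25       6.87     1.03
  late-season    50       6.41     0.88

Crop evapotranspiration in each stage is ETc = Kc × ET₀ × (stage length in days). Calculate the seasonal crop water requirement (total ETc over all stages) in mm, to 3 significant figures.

531 mm

initial: 0.38 × 4.20 × 45 = 71.82 mm
mid-season: 1.03 × 6.87 × 25 = 176.90 mm
late-season: 0.88 × 6.41 × 50 = 282.04 mm
Seasonal total = 530.76 mm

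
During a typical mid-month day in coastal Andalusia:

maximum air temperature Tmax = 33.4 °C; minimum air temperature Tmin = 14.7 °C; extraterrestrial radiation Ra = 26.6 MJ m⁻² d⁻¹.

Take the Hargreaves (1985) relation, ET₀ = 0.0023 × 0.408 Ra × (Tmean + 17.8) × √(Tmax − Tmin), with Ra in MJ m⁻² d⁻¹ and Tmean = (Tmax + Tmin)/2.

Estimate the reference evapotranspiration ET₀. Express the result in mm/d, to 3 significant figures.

Tmean = (33.4 + 14.7)/2 = 24.05 °C
0.408 Ra = 0.408 × 26.6 = 10.8528 mm/d equivalent
ET₀ = 0.0023 × 10.8528 × (24.05 + 17.8) × √18.7 = 0.0023 × 10.8528 × 41.85 × 4.3243 = 4.5173 mm/d

4.52 mm/d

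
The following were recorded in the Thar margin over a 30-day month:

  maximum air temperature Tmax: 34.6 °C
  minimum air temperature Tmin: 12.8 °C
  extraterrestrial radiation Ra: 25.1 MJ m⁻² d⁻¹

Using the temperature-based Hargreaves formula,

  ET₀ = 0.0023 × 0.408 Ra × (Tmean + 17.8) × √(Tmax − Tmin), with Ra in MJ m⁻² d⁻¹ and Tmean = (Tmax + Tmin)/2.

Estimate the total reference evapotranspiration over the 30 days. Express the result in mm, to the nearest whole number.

Tmean = (34.6 + 12.8)/2 = 23.70 °C
0.408 Ra = 0.408 × 25.1 = 10.2408 mm/d equivalent
ET₀ = 0.0023 × 10.2408 × (23.70 + 17.8) × √21.8 = 0.0023 × 10.2408 × 41.50 × 4.6690 = 4.5639 mm/d
Over 30 days: 4.5639 × 30 = 136.917 mm

137 mm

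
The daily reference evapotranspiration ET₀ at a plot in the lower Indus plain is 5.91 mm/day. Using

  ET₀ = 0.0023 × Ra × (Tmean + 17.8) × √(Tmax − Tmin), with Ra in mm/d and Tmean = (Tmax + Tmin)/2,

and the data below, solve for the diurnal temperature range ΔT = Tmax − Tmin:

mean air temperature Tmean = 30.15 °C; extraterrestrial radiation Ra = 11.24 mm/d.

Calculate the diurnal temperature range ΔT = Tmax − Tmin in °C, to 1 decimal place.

√ΔT = ET₀ / [0.0023 × Ra × (Tmean+17.8)] = 5.91 / (0.0023 × 11.24 × 47.95) = 4.7677
ΔT = 4.7677² = 22.731 °C

22.7 °C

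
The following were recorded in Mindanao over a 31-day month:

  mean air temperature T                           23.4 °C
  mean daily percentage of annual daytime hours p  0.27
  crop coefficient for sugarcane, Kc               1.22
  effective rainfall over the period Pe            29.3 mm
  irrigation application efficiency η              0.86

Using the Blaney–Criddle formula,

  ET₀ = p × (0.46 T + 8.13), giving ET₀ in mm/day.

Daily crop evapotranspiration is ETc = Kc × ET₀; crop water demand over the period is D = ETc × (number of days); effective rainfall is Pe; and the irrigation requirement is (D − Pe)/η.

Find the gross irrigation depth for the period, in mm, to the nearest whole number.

ET₀ = 0.27 × (0.46 × 23.4 + 8.13) = 0.27 × 18.894 = 5.1014 mm/d
ETc = Kc × ET₀ = 1.22 × 5.1014 = 6.2237 mm/d
Crop demand D = ETc × 31 d = 6.2237 × 31 = 192.935 mm
D − Pe = 192.935 − 29.3 = 163.635 mm
Gross irrigation = 163.635 / 0.86 = 190.273 mm

190 mm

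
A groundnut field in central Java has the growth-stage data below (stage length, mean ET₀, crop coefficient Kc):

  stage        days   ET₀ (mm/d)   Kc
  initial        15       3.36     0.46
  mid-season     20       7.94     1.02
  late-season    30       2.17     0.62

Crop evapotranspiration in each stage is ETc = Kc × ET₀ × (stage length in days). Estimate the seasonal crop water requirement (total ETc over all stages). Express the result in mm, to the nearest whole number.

226 mm

initial: 0.46 × 3.36 × 15 = 23.18 mm
mid-season: 1.02 × 7.94 × 20 = 161.98 mm
late-season: 0.62 × 2.17 × 30 = 40.36 mm
Seasonal total = 225.52 mm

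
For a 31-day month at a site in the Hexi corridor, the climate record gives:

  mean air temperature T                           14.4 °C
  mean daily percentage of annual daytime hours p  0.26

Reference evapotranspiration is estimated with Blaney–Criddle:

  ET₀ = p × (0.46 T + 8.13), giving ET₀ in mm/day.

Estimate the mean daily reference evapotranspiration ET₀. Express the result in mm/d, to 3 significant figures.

ET₀ = 0.26 × (0.46 × 14.4 + 8.13) = 0.26 × 14.754 = 3.8360 mm/d

3.84 mm/d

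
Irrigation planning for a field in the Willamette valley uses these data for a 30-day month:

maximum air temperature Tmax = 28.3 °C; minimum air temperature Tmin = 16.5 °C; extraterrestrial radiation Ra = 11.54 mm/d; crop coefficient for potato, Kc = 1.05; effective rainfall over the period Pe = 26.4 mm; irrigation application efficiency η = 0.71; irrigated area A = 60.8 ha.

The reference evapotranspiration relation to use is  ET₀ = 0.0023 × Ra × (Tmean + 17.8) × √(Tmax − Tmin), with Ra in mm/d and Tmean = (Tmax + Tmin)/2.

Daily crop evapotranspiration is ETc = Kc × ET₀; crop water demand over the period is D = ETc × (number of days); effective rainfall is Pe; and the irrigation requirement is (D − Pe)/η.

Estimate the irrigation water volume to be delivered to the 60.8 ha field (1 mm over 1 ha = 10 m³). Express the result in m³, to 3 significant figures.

76300 m³

Tmean = (28.3 + 16.5)/2 = 22.40 °C
ET₀ = 0.0023 × 11.54 × (22.40 + 17.8) × √11.8 = 0.0023 × 11.54 × 40.20 × 3.4351 = 3.6652 mm/d
ETc = Kc × ET₀ = 1.05 × 3.6652 = 3.8485 mm/d
Crop demand D = ETc × 30 d = 3.8485 × 30 = 115.455 mm
D − Pe = 115.455 − 26.4 = 89.055 mm
Gross irrigation = 89.055 / 0.71 = 125.430 mm
Volume = 125.430 mm × 60.8 ha × 10 = 76261.4 m³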